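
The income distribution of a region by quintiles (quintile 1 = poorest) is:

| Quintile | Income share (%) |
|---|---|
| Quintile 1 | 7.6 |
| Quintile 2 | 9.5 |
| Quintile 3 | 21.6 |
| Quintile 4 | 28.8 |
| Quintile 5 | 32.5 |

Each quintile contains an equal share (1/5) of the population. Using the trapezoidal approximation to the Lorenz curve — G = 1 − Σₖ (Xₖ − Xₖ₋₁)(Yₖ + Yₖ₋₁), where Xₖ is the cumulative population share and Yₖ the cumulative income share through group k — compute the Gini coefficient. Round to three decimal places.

0.276

Cumulative income shares Yₖ: 0.0760, 0.1710, 0.3870, 0.6750, 1.0000
Σ (Xₖ−Xₖ₋₁)(Yₖ+Yₖ₋₁) = (1/5)(0.0760+0.0000) + (1/5)(0.1710+0.0760) + (1/5)(0.3870+0.1710) + (1/5)(0.6750+0.3870) + (1/5)(1.0000+0.6750)
  = 0.0152 + 0.0494 + 0.1116 + 0.2124 + 0.3350 = 0.7236
G = 1 − 0.7236 = 0.2764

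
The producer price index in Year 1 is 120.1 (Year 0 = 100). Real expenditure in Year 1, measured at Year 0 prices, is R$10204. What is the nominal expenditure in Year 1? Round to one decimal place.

Nominal = Real × (Index/100) = 10204 × (120.1/100)
        = 10204 × 1.201 = 12255.0040

12255.0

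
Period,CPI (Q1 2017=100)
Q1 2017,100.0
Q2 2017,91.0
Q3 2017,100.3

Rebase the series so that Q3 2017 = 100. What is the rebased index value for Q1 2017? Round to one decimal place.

Rebased(Q1 2017) = 100.0 / 100.3 × 100 = 99.7009

99.7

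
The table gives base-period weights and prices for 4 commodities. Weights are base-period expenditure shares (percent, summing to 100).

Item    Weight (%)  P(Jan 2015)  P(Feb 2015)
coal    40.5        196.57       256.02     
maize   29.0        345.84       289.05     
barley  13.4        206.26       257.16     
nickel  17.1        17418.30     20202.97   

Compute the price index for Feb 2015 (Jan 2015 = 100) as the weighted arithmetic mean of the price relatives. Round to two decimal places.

113.53

coal: 40.5 × (256.02/196.57) = 40.5 × 1.302437 = 52.7487
maize: 29.0 × (289.05/345.84) = 29.0 × 0.835791 = 24.2379
barley: 13.4 × (257.16/206.26) = 13.4 × 1.246776 = 16.7068
nickel: 17.1 × (20202.97/17418.30) = 17.1 × 1.159870 = 19.8338
Index = Σ wᵢ·(p₁ᵢ/p₀ᵢ) = 52.7487 + 24.2379 + 16.7068 + 19.8338 = 113.5272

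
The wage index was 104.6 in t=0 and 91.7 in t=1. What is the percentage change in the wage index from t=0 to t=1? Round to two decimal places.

Change = (91.7 − 104.6) / 104.6 × 100
       = -12.9 / 104.6 × 100 = -12.3327%

-12.33%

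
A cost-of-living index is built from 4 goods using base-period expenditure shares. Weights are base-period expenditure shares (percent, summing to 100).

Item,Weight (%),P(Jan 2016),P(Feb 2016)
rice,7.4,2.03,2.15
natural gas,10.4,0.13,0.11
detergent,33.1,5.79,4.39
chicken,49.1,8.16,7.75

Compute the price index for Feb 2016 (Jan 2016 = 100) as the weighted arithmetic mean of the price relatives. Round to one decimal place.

88.4

rice: 7.4 × (2.15/2.03) = 7.4 × 1.059113 = 7.8374
natural gas: 10.4 × (0.11/0.13) = 10.4 × 0.846154 = 8.8000
detergent: 33.1 × (4.39/5.79) = 33.1 × 0.758204 = 25.0965
chicken: 49.1 × (7.75/8.16) = 49.1 × 0.949755 = 46.6330
Index = Σ wᵢ·(p₁ᵢ/p₀ᵢ) = 7.8374 + 8.8000 + 25.0965 + 46.6330 = 88.3669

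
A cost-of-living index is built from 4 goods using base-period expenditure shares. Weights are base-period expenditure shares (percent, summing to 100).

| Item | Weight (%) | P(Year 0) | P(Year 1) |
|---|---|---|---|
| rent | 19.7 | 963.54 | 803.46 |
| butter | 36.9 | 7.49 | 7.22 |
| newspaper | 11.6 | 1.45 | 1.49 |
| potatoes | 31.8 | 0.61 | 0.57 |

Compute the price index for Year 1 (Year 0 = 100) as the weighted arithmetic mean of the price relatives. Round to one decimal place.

93.6

rent: 19.7 × (803.46/963.54) = 19.7 × 0.833863 = 16.4271
butter: 36.9 × (7.22/7.49) = 36.9 × 0.963952 = 35.5698
newspaper: 11.6 × (1.49/1.45) = 11.6 × 1.027586 = 11.9200
potatoes: 31.8 × (0.57/0.61) = 31.8 × 0.934426 = 29.7148
Index = Σ wᵢ·(p₁ᵢ/p₀ᵢ) = 16.4271 + 35.5698 + 11.9200 + 29.7148 = 93.6317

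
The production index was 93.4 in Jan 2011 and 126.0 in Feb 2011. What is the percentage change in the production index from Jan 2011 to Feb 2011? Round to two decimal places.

Change = (126.0 − 93.4) / 93.4 × 100
       = 32.6 / 93.4 × 100 = 34.9036%

34.90%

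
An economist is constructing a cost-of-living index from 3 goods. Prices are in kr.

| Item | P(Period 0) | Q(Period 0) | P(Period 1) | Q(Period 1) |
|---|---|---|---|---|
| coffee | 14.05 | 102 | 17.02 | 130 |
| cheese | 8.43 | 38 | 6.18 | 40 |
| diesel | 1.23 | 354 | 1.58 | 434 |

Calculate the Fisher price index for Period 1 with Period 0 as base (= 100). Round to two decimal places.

116.10

Laspeyres component (base-period weights):
ΣP(Period 1)Q(Period 0) = 17.02×102 + 6.18×38 + 1.58×354 = 1736.04 + 234.84 + 559.32 = 2530.2
ΣP(Period 0)Q(Period 0) = 14.05×102 + 8.43×38 + 1.23×354 = 1433.1 + 320.34 + 435.42 = 2188.86
L = 2530.2 / 2188.86 × 100 = 115.5944
Paasche component (current-period weights):
ΣP(Period 1)Q(Period 1) = 17.02×130 + 6.18×40 + 1.58×434 = 2212.6 + 247.2 + 685.72 = 3145.52
ΣP(Period 0)Q(Period 1) = 14.05×130 + 8.43×40 + 1.23×434 = 1826.5 + 337.2 + 533.82 = 2697.52
P = 3145.52 / 2697.52 × 100 = 116.6078
Fisher = √(L × P) = √(115.5944 × 116.6078) = 116.1000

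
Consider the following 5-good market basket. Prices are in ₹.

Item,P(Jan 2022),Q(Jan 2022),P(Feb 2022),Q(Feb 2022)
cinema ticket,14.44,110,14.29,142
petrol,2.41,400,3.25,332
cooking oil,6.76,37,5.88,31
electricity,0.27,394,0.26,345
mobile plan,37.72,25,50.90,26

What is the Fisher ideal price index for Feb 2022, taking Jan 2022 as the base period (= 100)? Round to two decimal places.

Laspeyres component (base-period weights):
ΣP(Feb 2022)Q(Jan 2022) = 14.29×110 + 3.25×400 + 5.88×37 + 0.26×394 + 50.90×25 = 1571.9 + 1300 + 217.56 + 102.44 + 1272.5 = 4464.4
ΣP(Jan 2022)Q(Jan 2022) = 14.44×110 + 2.41×400 + 6.76×37 + 0.27×394 + 37.72×25 = 1588.4 + 964 + 250.12 + 106.38 + 943 = 3851.9
L = 4464.4 / 3851.9 × 100 = 115.9012
Paasche component (current-period weights):
ΣP(Feb 2022)Q(Feb 2022) = 14.29×142 + 3.25×332 + 5.88×31 + 0.26×345 + 50.90×26 = 2029.18 + 1079 + 182.28 + 89.7 + 1323.4 = 4703.56
ΣP(Jan 2022)Q(Feb 2022) = 14.44×142 + 2.41×332 + 6.76×31 + 0.27×345 + 37.72×26 = 2050.48 + 800.12 + 209.56 + 93.15 + 980.72 = 4134.03
P = 4703.56 / 4134.03 × 100 = 113.7766
Fisher = √(L × P) = √(115.9012 × 113.7766) = 114.8340

114.83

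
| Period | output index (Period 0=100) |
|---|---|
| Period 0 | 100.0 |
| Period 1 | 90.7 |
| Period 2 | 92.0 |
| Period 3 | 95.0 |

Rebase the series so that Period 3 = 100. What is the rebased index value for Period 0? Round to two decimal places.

Rebased(Period 0) = 100.0 / 95.0 × 100 = 105.2632

105.26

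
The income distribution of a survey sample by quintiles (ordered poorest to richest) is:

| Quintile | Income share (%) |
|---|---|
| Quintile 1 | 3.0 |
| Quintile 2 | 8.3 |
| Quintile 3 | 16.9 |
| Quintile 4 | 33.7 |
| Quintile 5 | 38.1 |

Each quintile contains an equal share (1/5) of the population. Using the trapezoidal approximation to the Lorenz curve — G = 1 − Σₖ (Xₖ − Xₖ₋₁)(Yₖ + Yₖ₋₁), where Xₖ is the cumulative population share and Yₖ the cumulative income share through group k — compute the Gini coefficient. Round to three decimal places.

0.382

Cumulative income shares Yₖ: 0.0300, 0.1130, 0.2820, 0.6190, 1.0000
Σ (Xₖ−Xₖ₋₁)(Yₖ+Yₖ₋₁) = (1/5)(0.0300+0.0000) + (1/5)(0.1130+0.0300) + (1/5)(0.2820+0.1130) + (1/5)(0.6190+0.2820) + (1/5)(1.0000+0.6190)
  = 0.0060 + 0.0286 + 0.0790 + 0.1802 + 0.3238 = 0.6176
G = 1 − 0.6176 = 0.3824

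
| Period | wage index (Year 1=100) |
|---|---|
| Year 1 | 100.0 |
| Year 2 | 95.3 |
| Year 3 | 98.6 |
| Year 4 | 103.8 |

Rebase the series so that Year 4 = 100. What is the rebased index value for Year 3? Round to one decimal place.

95.0

Rebased(Year 3) = 98.6 / 103.8 × 100 = 94.9904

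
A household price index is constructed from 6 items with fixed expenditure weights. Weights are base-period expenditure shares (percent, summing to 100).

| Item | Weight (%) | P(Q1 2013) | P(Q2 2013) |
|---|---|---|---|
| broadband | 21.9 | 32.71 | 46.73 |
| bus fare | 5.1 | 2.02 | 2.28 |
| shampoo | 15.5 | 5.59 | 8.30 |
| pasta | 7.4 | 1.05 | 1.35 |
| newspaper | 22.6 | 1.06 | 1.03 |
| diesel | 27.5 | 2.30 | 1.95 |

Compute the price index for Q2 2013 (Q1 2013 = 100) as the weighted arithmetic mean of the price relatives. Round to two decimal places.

114.85

broadband: 21.9 × (46.73/32.71) = 21.9 × 1.428615 = 31.2867
bus fare: 5.1 × (2.28/2.02) = 5.1 × 1.128713 = 5.7564
shampoo: 15.5 × (8.30/5.59) = 15.5 × 1.484794 = 23.0143
pasta: 7.4 × (1.35/1.05) = 7.4 × 1.285714 = 9.5143
newspaper: 22.6 × (1.03/1.06) = 22.6 × 0.971698 = 21.9604
diesel: 27.5 × (1.95/2.30) = 27.5 × 0.847826 = 23.3152
Index = Σ wᵢ·(p₁ᵢ/p₀ᵢ) = 31.2867 + 5.7564 + 23.0143 + 9.5143 + 21.9604 + 23.3152 = 114.8473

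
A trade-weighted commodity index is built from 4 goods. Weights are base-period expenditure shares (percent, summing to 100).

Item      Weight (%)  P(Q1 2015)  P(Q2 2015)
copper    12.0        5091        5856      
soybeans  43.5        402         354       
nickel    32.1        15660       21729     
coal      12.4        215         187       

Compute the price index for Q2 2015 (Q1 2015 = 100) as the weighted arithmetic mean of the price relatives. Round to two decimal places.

107.43

copper: 12.0 × (5856/5091) = 12.0 × 1.150265 = 13.8032
soybeans: 43.5 × (354/402) = 43.5 × 0.880597 = 38.3060
nickel: 32.1 × (21729/15660) = 32.1 × 1.387548 = 44.5403
coal: 12.4 × (187/215) = 12.4 × 0.869767 = 10.7851
Index = Σ wᵢ·(p₁ᵢ/p₀ᵢ) = 13.8032 + 38.3060 + 44.5403 + 10.7851 = 107.4346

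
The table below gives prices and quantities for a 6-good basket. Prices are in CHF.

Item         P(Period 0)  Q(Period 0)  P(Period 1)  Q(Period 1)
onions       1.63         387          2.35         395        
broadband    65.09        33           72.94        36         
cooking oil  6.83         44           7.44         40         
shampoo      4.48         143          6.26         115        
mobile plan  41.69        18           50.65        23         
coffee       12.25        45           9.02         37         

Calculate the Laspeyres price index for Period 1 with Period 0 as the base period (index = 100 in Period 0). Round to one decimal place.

116.6

Laspeyres price index uses base-period quantities as weights.
ΣP(Period 1)·Q(Period 0) = 2.35×387 + 72.94×33 + 7.44×44 + 6.26×143 + 50.65×18 + 9.02×45 = 909.45 + 2407.02 + 327.36 + 895.18 + 911.7 + 405.9 = 5856.61
ΣP(Period 0)·Q(Period 0) = 1.63×387 + 65.09×33 + 6.83×44 + 4.48×143 + 41.69×18 + 12.25×45 = 630.81 + 2147.97 + 300.52 + 640.64 + 750.42 + 551.25 = 5021.61
Index = 5856.61 / 5021.61 × 100 = 116.6281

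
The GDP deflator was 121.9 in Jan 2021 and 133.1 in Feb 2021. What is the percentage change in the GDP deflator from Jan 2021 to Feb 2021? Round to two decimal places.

9.19%

Change = (133.1 − 121.9) / 121.9 × 100
       = 11.2 / 121.9 × 100 = 9.1879%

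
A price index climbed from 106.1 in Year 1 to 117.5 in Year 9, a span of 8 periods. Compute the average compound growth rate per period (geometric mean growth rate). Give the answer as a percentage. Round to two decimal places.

1.28%

Growth factor = (117.5/106.1)^(1/8) = (1.107446)^(1/8) = 1.012839
Growth rate = 1.012839 − 1 = 0.012839 = 1.2839%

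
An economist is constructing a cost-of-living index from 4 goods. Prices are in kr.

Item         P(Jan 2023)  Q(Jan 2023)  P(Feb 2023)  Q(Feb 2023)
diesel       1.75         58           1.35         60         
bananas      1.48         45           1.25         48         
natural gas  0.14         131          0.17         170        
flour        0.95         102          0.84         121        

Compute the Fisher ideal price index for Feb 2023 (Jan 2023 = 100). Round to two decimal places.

Laspeyres component (base-period weights):
ΣP(Feb 2023)Q(Jan 2023) = 1.35×58 + 1.25×45 + 0.17×131 + 0.84×102 = 78.3 + 56.25 + 22.27 + 85.68 = 242.5
ΣP(Jan 2023)Q(Jan 2023) = 1.75×58 + 1.48×45 + 0.14×131 + 0.95×102 = 101.5 + 66.6 + 18.34 + 96.9 = 283.34
L = 242.5 / 283.34 × 100 = 85.5862
Paasche component (current-period weights):
ΣP(Feb 2023)Q(Feb 2023) = 1.35×60 + 1.25×48 + 0.17×170 + 0.84×121 = 81 + 60 + 28.9 + 101.64 = 271.54
ΣP(Jan 2023)Q(Feb 2023) = 1.75×60 + 1.48×48 + 0.14×170 + 0.95×121 = 105 + 71.04 + 23.8 + 114.95 = 314.79
P = 271.54 / 314.79 × 100 = 86.2607
Fisher = √(L × P) = √(85.5862 × 86.2607) = 85.9228

85.92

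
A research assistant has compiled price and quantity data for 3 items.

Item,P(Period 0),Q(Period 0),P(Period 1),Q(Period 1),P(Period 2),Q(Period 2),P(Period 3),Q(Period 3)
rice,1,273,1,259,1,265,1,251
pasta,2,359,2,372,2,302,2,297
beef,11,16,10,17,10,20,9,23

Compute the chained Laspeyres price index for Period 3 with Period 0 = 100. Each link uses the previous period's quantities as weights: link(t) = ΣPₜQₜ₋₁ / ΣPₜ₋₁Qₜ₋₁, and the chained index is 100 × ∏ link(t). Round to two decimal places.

Link Period 0→Period 1:
ΣP(Period 1)Q(Period 0) = 1×273 + 2×359 + 10×16 = 273 + 718 + 160 = 1151
ΣP(Period 0)Q(Period 0) = 1×273 + 2×359 + 11×16 = 273 + 718 + 176 = 1167
link = 1151/1167 = 0.986290
Link Period 1→Period 2:
ΣP(Period 2)Q(Period 1) = 1×259 + 2×372 + 10×17 = 259 + 744 + 170 = 1173
ΣP(Period 1)Q(Period 1) = 1×259 + 2×372 + 10×17 = 259 + 744 + 170 = 1173
link = 1173/1173 = 1.000000
Link Period 2→Period 3:
ΣP(Period 3)Q(Period 2) = 1×265 + 2×302 + 9×20 = 265 + 604 + 180 = 1049
ΣP(Period 2)Q(Period 2) = 1×265 + 2×302 + 10×20 = 265 + 604 + 200 = 1069
link = 1049/1069 = 0.981291
Chained index = 100 × 0.986290 × 1.000000 × 0.981291 = 96.7837

96.78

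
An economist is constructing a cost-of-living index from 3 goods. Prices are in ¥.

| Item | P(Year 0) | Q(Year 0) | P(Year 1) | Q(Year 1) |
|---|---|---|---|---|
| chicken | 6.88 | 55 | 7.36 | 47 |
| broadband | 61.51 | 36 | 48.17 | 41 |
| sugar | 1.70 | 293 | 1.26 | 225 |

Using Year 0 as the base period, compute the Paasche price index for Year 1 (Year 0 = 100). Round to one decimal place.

80.7

Paasche price index uses current-period quantities as weights.
ΣP(Year 1)·Q(Year 1) = 7.36×47 + 48.17×41 + 1.26×225 = 345.92 + 1974.97 + 283.5 = 2604.39
ΣP(Year 0)·Q(Year 1) = 6.88×47 + 61.51×41 + 1.70×225 = 323.36 + 2521.91 + 382.5 = 3227.77
Index = 2604.39 / 3227.77 × 100 = 80.6870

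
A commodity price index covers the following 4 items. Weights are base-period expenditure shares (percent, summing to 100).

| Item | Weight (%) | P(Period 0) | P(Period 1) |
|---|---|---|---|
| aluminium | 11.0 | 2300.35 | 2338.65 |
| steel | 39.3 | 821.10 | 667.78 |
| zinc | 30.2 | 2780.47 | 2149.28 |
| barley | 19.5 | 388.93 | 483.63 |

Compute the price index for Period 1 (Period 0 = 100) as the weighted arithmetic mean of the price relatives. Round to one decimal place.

90.7

aluminium: 11.0 × (2338.65/2300.35) = 11.0 × 1.016650 = 11.1831
steel: 39.3 × (667.78/821.10) = 39.3 × 0.813275 = 31.9617
zinc: 30.2 × (2149.28/2780.47) = 30.2 × 0.772992 = 23.3443
barley: 19.5 × (483.63/388.93) = 19.5 × 1.243489 = 24.2480
Index = Σ wᵢ·(p₁ᵢ/p₀ᵢ) = 11.1831 + 31.9617 + 23.3443 + 24.2480 = 90.7372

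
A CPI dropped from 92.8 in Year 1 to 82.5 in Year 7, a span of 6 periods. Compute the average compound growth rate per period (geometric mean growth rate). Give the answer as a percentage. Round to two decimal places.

Growth factor = (82.5/92.8)^(1/6) = (0.889009)^(1/6) = 0.980583
Growth rate = 0.980583 − 1 = -0.019417 = -1.9417%

-1.94%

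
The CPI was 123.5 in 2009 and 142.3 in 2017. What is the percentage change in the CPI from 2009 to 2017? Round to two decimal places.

15.22%

Change = (142.3 − 123.5) / 123.5 × 100
       = 18.8 / 123.5 × 100 = 15.2227%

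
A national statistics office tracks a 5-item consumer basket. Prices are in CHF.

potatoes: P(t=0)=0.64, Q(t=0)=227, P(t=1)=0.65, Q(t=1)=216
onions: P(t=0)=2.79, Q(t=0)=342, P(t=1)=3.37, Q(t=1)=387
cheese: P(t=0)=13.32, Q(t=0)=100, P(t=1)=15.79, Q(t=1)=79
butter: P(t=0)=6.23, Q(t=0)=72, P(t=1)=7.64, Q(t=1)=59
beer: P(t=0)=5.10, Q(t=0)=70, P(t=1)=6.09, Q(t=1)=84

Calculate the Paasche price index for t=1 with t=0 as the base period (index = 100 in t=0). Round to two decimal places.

119.18

Paasche price index uses current-period quantities as weights.
ΣP(t=1)·Q(t=1) = 0.65×216 + 3.37×387 + 15.79×79 + 7.64×59 + 6.09×84 = 140.4 + 1304.19 + 1247.41 + 450.76 + 511.56 = 3654.32
ΣP(t=0)·Q(t=1) = 0.64×216 + 2.79×387 + 13.32×79 + 6.23×59 + 5.10×84 = 138.24 + 1079.73 + 1052.28 + 367.57 + 428.4 = 3066.22
Index = 3654.32 / 3066.22 × 100 = 119.1800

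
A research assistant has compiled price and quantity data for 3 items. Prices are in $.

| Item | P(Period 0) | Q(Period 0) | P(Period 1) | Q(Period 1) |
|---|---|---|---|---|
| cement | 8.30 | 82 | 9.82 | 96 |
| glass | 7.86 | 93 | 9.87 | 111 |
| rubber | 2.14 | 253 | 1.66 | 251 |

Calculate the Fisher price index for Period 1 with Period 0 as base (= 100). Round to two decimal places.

Laspeyres component (base-period weights):
ΣP(Period 1)Q(Period 0) = 9.82×82 + 9.87×93 + 1.66×253 = 805.24 + 917.91 + 419.98 = 2143.13
ΣP(Period 0)Q(Period 0) = 8.30×82 + 7.86×93 + 2.14×253 = 680.6 + 730.98 + 541.42 = 1953
L = 2143.13 / 1953 × 100 = 109.7353
Paasche component (current-period weights):
ΣP(Period 1)Q(Period 1) = 9.82×96 + 9.87×111 + 1.66×251 = 942.72 + 1095.57 + 416.66 = 2454.95
ΣP(Period 0)Q(Period 1) = 8.30×96 + 7.86×111 + 2.14×251 = 796.8 + 872.46 + 537.14 = 2206.4
P = 2454.95 / 2206.4 × 100 = 111.2650
Fisher = √(L × P) = √(109.7353 × 111.2650) = 110.4975

110.50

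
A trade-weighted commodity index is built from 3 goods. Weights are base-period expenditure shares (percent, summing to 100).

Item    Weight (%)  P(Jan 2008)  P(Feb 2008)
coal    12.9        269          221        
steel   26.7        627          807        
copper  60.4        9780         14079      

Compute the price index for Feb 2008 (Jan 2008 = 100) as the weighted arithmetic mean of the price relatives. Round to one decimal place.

131.9

coal: 12.9 × (221/269) = 12.9 × 0.821561 = 10.5981
steel: 26.7 × (807/627) = 26.7 × 1.287081 = 34.3651
copper: 60.4 × (14079/9780) = 60.4 × 1.439571 = 86.9501
Index = Σ wᵢ·(p₁ᵢ/p₀ᵢ) = 10.5981 + 34.3651 + 86.9501 = 131.9133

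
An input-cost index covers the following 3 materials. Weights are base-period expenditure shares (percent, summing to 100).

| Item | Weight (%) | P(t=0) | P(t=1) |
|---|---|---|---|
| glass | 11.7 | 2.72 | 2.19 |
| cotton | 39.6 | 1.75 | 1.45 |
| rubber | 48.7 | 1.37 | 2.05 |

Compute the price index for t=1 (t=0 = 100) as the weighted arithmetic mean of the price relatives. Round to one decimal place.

115.1

glass: 11.7 × (2.19/2.72) = 11.7 × 0.805147 = 9.4202
cotton: 39.6 × (1.45/1.75) = 39.6 × 0.828571 = 32.8114
rubber: 48.7 × (2.05/1.37) = 48.7 × 1.496350 = 72.8723
Index = Σ wᵢ·(p₁ᵢ/p₀ᵢ) = 9.4202 + 32.8114 + 72.8723 = 115.1039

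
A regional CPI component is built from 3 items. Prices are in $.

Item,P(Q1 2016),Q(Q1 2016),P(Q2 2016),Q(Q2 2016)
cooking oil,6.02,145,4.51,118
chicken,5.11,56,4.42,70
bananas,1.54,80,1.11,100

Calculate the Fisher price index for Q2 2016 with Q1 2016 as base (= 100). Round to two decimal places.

Laspeyres component (base-period weights):
ΣP(Q2 2016)Q(Q1 2016) = 4.51×145 + 4.42×56 + 1.11×80 = 653.95 + 247.52 + 88.8 = 990.27
ΣP(Q1 2016)Q(Q1 2016) = 6.02×145 + 5.11×56 + 1.54×80 = 872.9 + 286.16 + 123.2 = 1282.26
L = 990.27 / 1282.26 × 100 = 77.2285
Paasche component (current-period weights):
ΣP(Q2 2016)Q(Q2 2016) = 4.51×118 + 4.42×70 + 1.11×100 = 532.18 + 309.4 + 111 = 952.58
ΣP(Q1 2016)Q(Q2 2016) = 6.02×118 + 5.11×70 + 1.54×100 = 710.36 + 357.7 + 154 = 1222.06
P = 952.58 / 1222.06 × 100 = 77.9487
Fisher = √(L × P) = √(77.2285 × 77.9487) = 77.5878

77.59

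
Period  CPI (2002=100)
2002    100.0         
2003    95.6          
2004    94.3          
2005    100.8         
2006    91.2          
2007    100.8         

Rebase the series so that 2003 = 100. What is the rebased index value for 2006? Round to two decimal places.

Rebased(2006) = 91.2 / 95.6 × 100 = 95.3975

95.40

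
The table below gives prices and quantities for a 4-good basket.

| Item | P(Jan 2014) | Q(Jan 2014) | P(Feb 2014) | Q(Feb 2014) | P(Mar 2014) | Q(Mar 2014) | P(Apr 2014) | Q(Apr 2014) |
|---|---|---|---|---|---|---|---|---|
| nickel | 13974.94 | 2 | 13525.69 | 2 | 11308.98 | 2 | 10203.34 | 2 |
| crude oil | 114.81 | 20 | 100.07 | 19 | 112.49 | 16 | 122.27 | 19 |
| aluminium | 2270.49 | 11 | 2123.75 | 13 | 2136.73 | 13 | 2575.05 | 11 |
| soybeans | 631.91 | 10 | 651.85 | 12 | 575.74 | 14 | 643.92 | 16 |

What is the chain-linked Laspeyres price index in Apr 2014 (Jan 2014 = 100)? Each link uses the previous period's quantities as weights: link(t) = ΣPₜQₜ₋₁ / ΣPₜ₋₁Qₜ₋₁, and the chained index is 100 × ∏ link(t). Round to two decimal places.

Link Jan 2014→Feb 2014:
ΣP(Feb 2014)Q(Jan 2014) = 13525.69×2 + 100.07×20 + 2123.75×11 + 651.85×10 = 27051.38 + 2001.4 + 23361.25 + 6518.5 = 58932.53
ΣP(Jan 2014)Q(Jan 2014) = 13974.94×2 + 114.81×20 + 2270.49×11 + 631.91×10 = 27949.88 + 2296.2 + 24975.39 + 6319.1 = 61540.57
link = 58932.53/61540.57 = 0.957621
Link Feb 2014→Mar 2014:
ΣP(Mar 2014)Q(Feb 2014) = 11308.98×2 + 112.49×19 + 2136.73×13 + 575.74×12 = 22617.96 + 2137.31 + 27777.49 + 6908.88 = 59441.64
ΣP(Feb 2014)Q(Feb 2014) = 13525.69×2 + 100.07×19 + 2123.75×13 + 651.85×12 = 27051.38 + 1901.33 + 27608.75 + 7822.2 = 64383.66
link = 59441.64/64383.66 = 0.923241
Link Mar 2014→Apr 2014:
ΣP(Apr 2014)Q(Mar 2014) = 10203.34×2 + 122.27×16 + 2575.05×13 + 643.92×14 = 20406.68 + 1956.32 + 33475.65 + 9014.88 = 64853.53
ΣP(Mar 2014)Q(Mar 2014) = 11308.98×2 + 112.49×16 + 2136.73×13 + 575.74×14 = 22617.96 + 1799.84 + 27777.49 + 8060.36 = 60255.65
link = 64853.53/60255.65 = 1.076306
Chained index = 100 × 0.957621 × 0.923241 × 1.076306 = 95.1578

95.16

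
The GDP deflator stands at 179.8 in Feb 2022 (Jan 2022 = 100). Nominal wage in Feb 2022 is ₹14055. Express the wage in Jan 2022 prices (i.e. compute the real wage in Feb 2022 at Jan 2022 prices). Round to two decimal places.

7817.02

Real = Nominal ÷ (Index/100) = 14055 ÷ (179.8/100)
     = 14055 ÷ 1.798 = 7817.0189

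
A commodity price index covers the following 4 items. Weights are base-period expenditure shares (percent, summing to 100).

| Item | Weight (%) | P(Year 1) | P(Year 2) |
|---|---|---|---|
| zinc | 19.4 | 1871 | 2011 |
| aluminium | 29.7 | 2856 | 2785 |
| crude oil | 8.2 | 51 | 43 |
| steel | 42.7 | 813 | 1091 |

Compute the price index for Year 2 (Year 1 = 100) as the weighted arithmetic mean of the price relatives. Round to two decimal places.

114.03

zinc: 19.4 × (2011/1871) = 19.4 × 1.074826 = 20.8516
aluminium: 29.7 × (2785/2856) = 29.7 × 0.975140 = 28.9617
crude oil: 8.2 × (43/51) = 8.2 × 0.843137 = 6.9137
steel: 42.7 × (1091/813) = 42.7 × 1.341943 = 57.3010
Index = Σ wᵢ·(p₁ᵢ/p₀ᵢ) = 20.8516 + 28.9617 + 6.9137 + 57.3010 = 114.0280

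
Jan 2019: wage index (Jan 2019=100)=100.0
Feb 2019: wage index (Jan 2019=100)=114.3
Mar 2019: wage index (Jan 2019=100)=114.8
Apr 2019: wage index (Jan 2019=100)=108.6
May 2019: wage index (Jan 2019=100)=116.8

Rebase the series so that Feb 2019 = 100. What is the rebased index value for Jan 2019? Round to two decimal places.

Rebased(Jan 2019) = 100.0 / 114.3 × 100 = 87.4891

87.49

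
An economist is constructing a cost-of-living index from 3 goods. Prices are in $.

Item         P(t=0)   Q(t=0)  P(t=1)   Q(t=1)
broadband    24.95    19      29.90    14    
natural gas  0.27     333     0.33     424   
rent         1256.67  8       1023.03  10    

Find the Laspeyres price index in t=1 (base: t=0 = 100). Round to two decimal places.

83.47

Laspeyres price index uses base-period quantities as weights.
ΣP(t=1)·Q(t=0) = 29.90×19 + 0.33×333 + 1023.03×8 = 568.1 + 109.89 + 8184.24 = 8862.23
ΣP(t=0)·Q(t=0) = 24.95×19 + 0.27×333 + 1256.67×8 = 474.05 + 89.91 + 10053.36 = 10617.32
Index = 8862.23 / 10617.32 × 100 = 83.4696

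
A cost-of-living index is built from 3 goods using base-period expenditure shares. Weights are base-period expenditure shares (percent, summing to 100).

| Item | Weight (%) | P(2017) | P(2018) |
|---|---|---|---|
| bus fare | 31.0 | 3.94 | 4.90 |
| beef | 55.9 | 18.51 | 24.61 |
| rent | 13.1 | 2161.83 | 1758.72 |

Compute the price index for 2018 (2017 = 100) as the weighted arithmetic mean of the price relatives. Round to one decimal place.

bus fare: 31.0 × (4.90/3.94) = 31.0 × 1.243655 = 38.5533
beef: 55.9 × (24.61/18.51) = 55.9 × 1.329552 = 74.3219
rent: 13.1 × (1758.72/2161.83) = 13.1 × 0.813533 = 10.6573
Index = Σ wᵢ·(p₁ᵢ/p₀ᵢ) = 38.5533 + 74.3219 + 10.6573 = 123.5325

123.5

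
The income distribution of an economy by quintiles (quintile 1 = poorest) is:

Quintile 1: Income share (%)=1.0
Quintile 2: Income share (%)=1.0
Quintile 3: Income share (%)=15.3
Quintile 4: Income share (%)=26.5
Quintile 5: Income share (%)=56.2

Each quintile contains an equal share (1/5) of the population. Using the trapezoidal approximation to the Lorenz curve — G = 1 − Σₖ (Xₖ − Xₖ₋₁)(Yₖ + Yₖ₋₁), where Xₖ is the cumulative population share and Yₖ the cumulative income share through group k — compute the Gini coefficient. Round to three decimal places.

Cumulative income shares Yₖ: 0.0100, 0.0200, 0.1730, 0.4380, 1.0000
Σ (Xₖ−Xₖ₋₁)(Yₖ+Yₖ₋₁) = (1/5)(0.0100+0.0000) + (1/5)(0.0200+0.0100) + (1/5)(0.1730+0.0200) + (1/5)(0.4380+0.1730) + (1/5)(1.0000+0.4380)
  = 0.0020 + 0.0060 + 0.0386 + 0.1222 + 0.2876 = 0.4564
G = 1 − 0.4564 = 0.5436

0.544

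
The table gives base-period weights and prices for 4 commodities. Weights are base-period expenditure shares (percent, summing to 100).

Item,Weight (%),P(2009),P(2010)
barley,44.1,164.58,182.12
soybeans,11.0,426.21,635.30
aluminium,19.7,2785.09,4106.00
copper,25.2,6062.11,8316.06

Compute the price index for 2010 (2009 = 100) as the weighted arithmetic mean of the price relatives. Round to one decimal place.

128.8

barley: 44.1 × (182.12/164.58) = 44.1 × 1.106574 = 48.7999
soybeans: 11.0 × (635.30/426.21) = 11.0 × 1.490580 = 16.3964
aluminium: 19.7 × (4106.00/2785.09) = 19.7 × 1.474279 = 29.0433
copper: 25.2 × (8316.06/6062.11) = 25.2 × 1.371809 = 34.5696
Index = Σ wᵢ·(p₁ᵢ/p₀ᵢ) = 48.7999 + 16.3964 + 29.0433 + 34.5696 = 128.8092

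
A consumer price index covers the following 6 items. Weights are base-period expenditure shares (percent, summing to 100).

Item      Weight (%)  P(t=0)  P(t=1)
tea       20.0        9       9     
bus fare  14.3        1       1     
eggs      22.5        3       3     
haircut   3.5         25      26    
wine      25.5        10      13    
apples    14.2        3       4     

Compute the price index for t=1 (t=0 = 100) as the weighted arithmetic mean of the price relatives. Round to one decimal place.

112.5

tea: 20.0 × (9/9) = 20.0 × 1.000000 = 20.0000
bus fare: 14.3 × (1/1) = 14.3 × 1.000000 = 14.3000
eggs: 22.5 × (3/3) = 22.5 × 1.000000 = 22.5000
haircut: 3.5 × (26/25) = 3.5 × 1.040000 = 3.6400
wine: 25.5 × (13/10) = 25.5 × 1.300000 = 33.1500
apples: 14.2 × (4/3) = 14.2 × 1.333333 = 18.9333
Index = Σ wᵢ·(p₁ᵢ/p₀ᵢ) = 20.0000 + 14.3000 + 22.5000 + 3.6400 + 33.1500 + 18.9333 = 112.5233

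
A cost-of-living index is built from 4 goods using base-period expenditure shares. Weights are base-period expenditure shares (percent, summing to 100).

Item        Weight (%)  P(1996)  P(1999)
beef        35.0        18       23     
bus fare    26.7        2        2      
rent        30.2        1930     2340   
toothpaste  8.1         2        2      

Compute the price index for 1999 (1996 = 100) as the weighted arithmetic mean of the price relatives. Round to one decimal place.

beef: 35.0 × (23/18) = 35.0 × 1.277778 = 44.7222
bus fare: 26.7 × (2/2) = 26.7 × 1.000000 = 26.7000
rent: 30.2 × (2340/1930) = 30.2 × 1.212435 = 36.6155
toothpaste: 8.1 × (2/2) = 8.1 × 1.000000 = 8.1000
Index = Σ wᵢ·(p₁ᵢ/p₀ᵢ) = 44.7222 + 26.7000 + 36.6155 + 8.1000 = 116.1378

116.1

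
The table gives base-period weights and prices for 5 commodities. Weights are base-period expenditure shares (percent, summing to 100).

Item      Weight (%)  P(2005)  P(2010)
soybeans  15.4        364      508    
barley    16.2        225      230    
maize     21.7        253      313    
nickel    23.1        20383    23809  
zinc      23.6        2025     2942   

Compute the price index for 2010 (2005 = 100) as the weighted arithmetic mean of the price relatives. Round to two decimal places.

126.17

soybeans: 15.4 × (508/364) = 15.4 × 1.395604 = 21.4923
barley: 16.2 × (230/225) = 16.2 × 1.022222 = 16.5600
maize: 21.7 × (313/253) = 21.7 × 1.237154 = 26.8462
nickel: 23.1 × (23809/20383) = 23.1 × 1.168081 = 26.9827
zinc: 23.6 × (2942/2025) = 23.6 × 1.452840 = 34.2870
Index = Σ wᵢ·(p₁ᵢ/p₀ᵢ) = 21.4923 + 16.5600 + 26.8462 + 26.9827 + 34.2870 = 126.1682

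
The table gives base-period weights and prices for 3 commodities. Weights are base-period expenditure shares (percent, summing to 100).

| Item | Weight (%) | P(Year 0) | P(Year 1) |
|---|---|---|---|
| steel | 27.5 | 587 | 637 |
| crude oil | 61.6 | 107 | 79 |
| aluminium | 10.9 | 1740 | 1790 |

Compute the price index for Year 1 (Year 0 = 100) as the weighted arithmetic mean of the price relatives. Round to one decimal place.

steel: 27.5 × (637/587) = 27.5 × 1.085179 = 29.8424
crude oil: 61.6 × (79/107) = 61.6 × 0.738318 = 45.4804
aluminium: 10.9 × (1790/1740) = 10.9 × 1.028736 = 11.2132
Index = Σ wᵢ·(p₁ᵢ/p₀ᵢ) = 29.8424 + 45.4804 + 11.2132 = 86.5360

86.5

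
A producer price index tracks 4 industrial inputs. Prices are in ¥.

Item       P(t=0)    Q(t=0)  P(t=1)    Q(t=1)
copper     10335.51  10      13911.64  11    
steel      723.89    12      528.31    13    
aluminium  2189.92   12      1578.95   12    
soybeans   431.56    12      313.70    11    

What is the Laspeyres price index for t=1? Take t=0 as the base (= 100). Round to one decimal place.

Laspeyres price index uses base-period quantities as weights.
ΣP(t=1)·Q(t=0) = 13911.64×10 + 528.31×12 + 1578.95×12 + 313.70×12 = 139116.4 + 6339.72 + 18947.4 + 3764.4 = 168167.92
ΣP(t=0)·Q(t=0) = 10335.51×10 + 723.89×12 + 2189.92×12 + 431.56×12 = 103355.1 + 8686.68 + 26279.04 + 5178.72 = 143499.54
Index = 168167.92 / 143499.54 × 100 = 117.1906

117.2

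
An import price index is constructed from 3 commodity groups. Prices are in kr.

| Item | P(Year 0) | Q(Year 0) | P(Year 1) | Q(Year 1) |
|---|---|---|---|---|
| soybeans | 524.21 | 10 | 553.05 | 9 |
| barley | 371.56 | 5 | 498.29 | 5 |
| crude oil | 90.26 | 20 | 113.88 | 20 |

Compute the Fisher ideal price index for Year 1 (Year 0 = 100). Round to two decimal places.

Laspeyres component (base-period weights):
ΣP(Year 1)Q(Year 0) = 553.05×10 + 498.29×5 + 113.88×20 = 5530.5 + 2491.45 + 2277.6 = 10299.55
ΣP(Year 0)Q(Year 0) = 524.21×10 + 371.56×5 + 90.26×20 = 5242.1 + 1857.8 + 1805.2 = 8905.1
L = 10299.55 / 8905.1 × 100 = 115.6590
Paasche component (current-period weights):
ΣP(Year 1)Q(Year 1) = 553.05×9 + 498.29×5 + 113.88×20 = 4977.45 + 2491.45 + 2277.6 = 9746.5
ΣP(Year 0)Q(Year 1) = 524.21×9 + 371.56×5 + 90.26×20 = 4717.89 + 1857.8 + 1805.2 = 8380.89
P = 9746.5 / 8380.89 × 100 = 116.2943
Fisher = √(L × P) = √(115.6590 × 116.2943) = 115.9762

115.98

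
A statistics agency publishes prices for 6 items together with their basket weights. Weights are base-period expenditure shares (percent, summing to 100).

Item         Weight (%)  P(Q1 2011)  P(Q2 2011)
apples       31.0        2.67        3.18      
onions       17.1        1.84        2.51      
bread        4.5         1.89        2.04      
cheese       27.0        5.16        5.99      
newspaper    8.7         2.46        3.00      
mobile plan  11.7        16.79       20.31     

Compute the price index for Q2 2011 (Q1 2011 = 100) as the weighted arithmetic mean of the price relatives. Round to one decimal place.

121.2

apples: 31.0 × (3.18/2.67) = 31.0 × 1.191011 = 36.9213
onions: 17.1 × (2.51/1.84) = 17.1 × 1.364130 = 23.3266
bread: 4.5 × (2.04/1.89) = 4.5 × 1.079365 = 4.8571
cheese: 27.0 × (5.99/5.16) = 27.0 × 1.160853 = 31.3430
newspaper: 8.7 × (3.00/2.46) = 8.7 × 1.219512 = 10.6098
mobile plan: 11.7 × (20.31/16.79) = 11.7 × 1.209649 = 14.1529
Index = Σ wᵢ·(p₁ᵢ/p₀ᵢ) = 36.9213 + 23.3266 + 4.8571 + 31.3430 + 10.6098 + 14.1529 = 121.2108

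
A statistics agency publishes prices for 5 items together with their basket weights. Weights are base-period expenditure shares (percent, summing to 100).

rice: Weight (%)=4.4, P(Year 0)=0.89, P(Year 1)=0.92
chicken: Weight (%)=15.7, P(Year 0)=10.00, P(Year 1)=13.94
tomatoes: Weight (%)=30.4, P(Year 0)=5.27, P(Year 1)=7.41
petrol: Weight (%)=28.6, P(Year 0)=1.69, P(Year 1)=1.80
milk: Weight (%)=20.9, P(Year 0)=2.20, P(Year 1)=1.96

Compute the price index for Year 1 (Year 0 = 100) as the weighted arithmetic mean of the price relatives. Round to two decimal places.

118.26

rice: 4.4 × (0.92/0.89) = 4.4 × 1.033708 = 4.5483
chicken: 15.7 × (13.94/10.00) = 15.7 × 1.394000 = 21.8858
tomatoes: 30.4 × (7.41/5.27) = 30.4 × 1.406072 = 42.7446
petrol: 28.6 × (1.80/1.69) = 28.6 × 1.065089 = 30.4615
milk: 20.9 × (1.96/2.20) = 20.9 × 0.890909 = 18.6200
Index = Σ wᵢ·(p₁ᵢ/p₀ᵢ) = 4.5483 + 21.8858 + 42.7446 + 30.4615 + 18.6200 = 118.2602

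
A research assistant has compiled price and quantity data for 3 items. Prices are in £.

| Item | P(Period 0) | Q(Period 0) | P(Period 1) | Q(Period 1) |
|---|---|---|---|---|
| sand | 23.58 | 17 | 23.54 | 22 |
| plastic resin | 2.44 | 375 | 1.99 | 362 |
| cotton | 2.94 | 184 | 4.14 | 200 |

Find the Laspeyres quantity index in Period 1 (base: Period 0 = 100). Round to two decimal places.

107.17

Laspeyres quantity index uses base-period prices as weights.
ΣP(Period 0)·Q(Period 1) = 23.58×22 + 2.44×362 + 2.94×200 = 518.76 + 883.28 + 588 = 1990.04
ΣP(Period 0)·Q(Period 0) = 23.58×17 + 2.44×375 + 2.94×184 = 400.86 + 915 + 540.96 = 1856.82
Index = 1990.04 / 1856.82 × 100 = 107.1746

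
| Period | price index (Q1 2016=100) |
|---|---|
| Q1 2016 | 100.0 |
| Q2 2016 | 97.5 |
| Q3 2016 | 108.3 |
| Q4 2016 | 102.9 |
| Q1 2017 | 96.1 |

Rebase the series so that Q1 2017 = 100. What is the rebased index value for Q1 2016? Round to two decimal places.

Rebased(Q1 2016) = 100.0 / 96.1 × 100 = 104.0583

104.06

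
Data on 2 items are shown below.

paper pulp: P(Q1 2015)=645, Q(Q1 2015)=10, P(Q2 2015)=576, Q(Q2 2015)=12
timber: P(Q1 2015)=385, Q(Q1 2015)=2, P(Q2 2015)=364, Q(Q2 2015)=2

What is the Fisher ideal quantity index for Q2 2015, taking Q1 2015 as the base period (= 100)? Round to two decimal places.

Laspeyres component (base-period weights):
ΣP(Q1 2015)Q(Q2 2015) = 645×12 + 385×2 = 7740 + 770 = 8510
ΣP(Q1 2015)Q(Q1 2015) = 645×10 + 385×2 = 6450 + 770 = 7220
L = 8510 / 7220 × 100 = 117.8670
Paasche component (current-period weights):
ΣP(Q2 2015)Q(Q2 2015) = 576×12 + 364×2 = 6912 + 728 = 7640
ΣP(Q2 2015)Q(Q1 2015) = 576×10 + 364×2 = 5760 + 728 = 6488
P = 7640 / 6488 × 100 = 117.7559
Fisher = √(L × P) = √(117.8670 × 117.7559) = 117.8114

117.81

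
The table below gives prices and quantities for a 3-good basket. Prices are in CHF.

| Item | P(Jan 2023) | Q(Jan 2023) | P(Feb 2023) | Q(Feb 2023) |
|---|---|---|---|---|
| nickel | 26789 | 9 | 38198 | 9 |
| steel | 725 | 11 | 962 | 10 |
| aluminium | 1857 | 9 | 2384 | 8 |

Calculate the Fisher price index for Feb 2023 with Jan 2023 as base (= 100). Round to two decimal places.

Laspeyres component (base-period weights):
ΣP(Feb 2023)Q(Jan 2023) = 38198×9 + 962×11 + 2384×9 = 343782 + 10582 + 21456 = 375820
ΣP(Jan 2023)Q(Jan 2023) = 26789×9 + 725×11 + 1857×9 = 241101 + 7975 + 16713 = 265789
L = 375820 / 265789 × 100 = 141.3979
Paasche component (current-period weights):
ΣP(Feb 2023)Q(Feb 2023) = 38198×9 + 962×10 + 2384×8 = 343782 + 9620 + 19072 = 372474
ΣP(Jan 2023)Q(Feb 2023) = 26789×9 + 725×10 + 1857×8 = 241101 + 7250 + 14856 = 263207
P = 372474 / 263207 × 100 = 141.5137
Fisher = √(L × P) = √(141.3979 × 141.5137) = 141.4558

141.46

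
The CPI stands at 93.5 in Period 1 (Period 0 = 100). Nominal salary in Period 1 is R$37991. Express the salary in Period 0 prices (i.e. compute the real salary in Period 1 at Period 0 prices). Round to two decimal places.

Real = Nominal ÷ (Index/100) = 37991 ÷ (93.5/100)
     = 37991 ÷ 0.935 = 40632.0856

40632.09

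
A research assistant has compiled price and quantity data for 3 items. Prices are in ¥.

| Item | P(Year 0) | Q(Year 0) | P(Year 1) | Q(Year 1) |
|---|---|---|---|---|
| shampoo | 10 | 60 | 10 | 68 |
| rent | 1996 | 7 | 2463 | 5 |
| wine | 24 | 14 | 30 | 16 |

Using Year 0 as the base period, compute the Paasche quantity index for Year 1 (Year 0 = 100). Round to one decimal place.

Paasche quantity index uses current-period prices as weights.
ΣP(Year 1)·Q(Year 1) = 10×68 + 2463×5 + 30×16 = 680 + 12315 + 480 = 13475
ΣP(Year 1)·Q(Year 0) = 10×60 + 2463×7 + 30×14 = 600 + 17241 + 420 = 18261
Index = 13475 / 18261 × 100 = 73.7911

73.8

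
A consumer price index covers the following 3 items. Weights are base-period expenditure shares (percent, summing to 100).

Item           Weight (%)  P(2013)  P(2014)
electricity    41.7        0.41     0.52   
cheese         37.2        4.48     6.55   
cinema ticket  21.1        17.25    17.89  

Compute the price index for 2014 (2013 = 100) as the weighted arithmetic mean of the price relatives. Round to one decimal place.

129.2

electricity: 41.7 × (0.52/0.41) = 41.7 × 1.268293 = 52.8878
cheese: 37.2 × (6.55/4.48) = 37.2 × 1.462054 = 54.3884
cinema ticket: 21.1 × (17.89/17.25) = 21.1 × 1.037101 = 21.8828
Index = Σ wᵢ·(p₁ᵢ/p₀ᵢ) = 52.8878 + 54.3884 + 21.8828 = 129.1590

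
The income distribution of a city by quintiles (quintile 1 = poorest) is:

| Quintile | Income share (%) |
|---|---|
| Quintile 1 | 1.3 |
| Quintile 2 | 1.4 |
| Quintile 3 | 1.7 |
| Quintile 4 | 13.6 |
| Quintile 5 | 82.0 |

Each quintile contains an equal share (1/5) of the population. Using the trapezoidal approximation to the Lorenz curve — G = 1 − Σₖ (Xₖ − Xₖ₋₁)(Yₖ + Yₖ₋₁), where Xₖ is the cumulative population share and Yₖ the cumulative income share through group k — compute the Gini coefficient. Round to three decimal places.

0.694

Cumulative income shares Yₖ: 0.0130, 0.0270, 0.0440, 0.1800, 1.0000
Σ (Xₖ−Xₖ₋₁)(Yₖ+Yₖ₋₁) = (1/5)(0.0130+0.0000) + (1/5)(0.0270+0.0130) + (1/5)(0.0440+0.0270) + (1/5)(0.1800+0.0440) + (1/5)(1.0000+0.1800)
  = 0.0026 + 0.0080 + 0.0142 + 0.0448 + 0.2360 = 0.3056
G = 1 − 0.3056 = 0.6944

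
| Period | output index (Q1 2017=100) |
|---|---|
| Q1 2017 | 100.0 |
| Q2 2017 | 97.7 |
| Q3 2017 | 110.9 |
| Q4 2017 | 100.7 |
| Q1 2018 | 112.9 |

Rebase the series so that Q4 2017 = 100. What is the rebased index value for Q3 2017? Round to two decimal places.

110.13

Rebased(Q3 2017) = 110.9 / 100.7 × 100 = 110.1291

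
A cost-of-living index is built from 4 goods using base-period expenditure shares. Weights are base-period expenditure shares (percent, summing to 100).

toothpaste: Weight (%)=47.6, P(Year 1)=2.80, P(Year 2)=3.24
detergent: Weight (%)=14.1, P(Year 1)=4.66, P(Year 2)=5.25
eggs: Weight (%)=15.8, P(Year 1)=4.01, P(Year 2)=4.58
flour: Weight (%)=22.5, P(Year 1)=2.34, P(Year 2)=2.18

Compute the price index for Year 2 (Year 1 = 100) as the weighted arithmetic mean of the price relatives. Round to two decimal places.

toothpaste: 47.6 × (3.24/2.80) = 47.6 × 1.157143 = 55.0800
detergent: 14.1 × (5.25/4.66) = 14.1 × 1.126609 = 15.8852
eggs: 15.8 × (4.58/4.01) = 15.8 × 1.142145 = 18.0459
flour: 22.5 × (2.18/2.34) = 22.5 × 0.931624 = 20.9615
Index = Σ wᵢ·(p₁ᵢ/p₀ᵢ) = 55.0800 + 15.8852 + 18.0459 + 20.9615 = 109.9726

109.97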